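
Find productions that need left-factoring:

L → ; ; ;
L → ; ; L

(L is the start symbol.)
Yes, L has productions with common prefix '; ;'

Left-factoring is needed when two productions for the same non-terminal
share a common prefix on the right-hand side.

Productions for L:
  L → ; ; ;
  L → ; ; L

Found common prefix '; ;' in productions for L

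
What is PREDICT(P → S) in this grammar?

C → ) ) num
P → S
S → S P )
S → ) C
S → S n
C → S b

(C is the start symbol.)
{ ')' }

PREDICT(P → S) = (FIRST(RHS) \ {ε}) ∪ (FOLLOW(P) if ε ∈ FIRST(RHS), i.e. RHS ⇒* ε)
FIRST(S) = { ')' }
FIRST(S) = { ')' }
ε ∉ FIRST(S), so FOLLOW(P) is not added.
PREDICT(P → S) = { ')' }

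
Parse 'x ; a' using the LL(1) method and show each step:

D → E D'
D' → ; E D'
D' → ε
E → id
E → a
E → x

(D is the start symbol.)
LL(1) parsing maintains a stack (initially the start symbol over $) and the input. At each step: if the stack top is a terminal, match it against the current input token; if it is a non-terminal N, replace it with the RHS of M[N, lookahead] (the unique production whose predict set contains the lookahead).

Stack is shown with the top on the left.

Stack     Input    Action
-------------------------
D $       x ; a $  output D → E D'
E D' $    x ; a $  output E → x
x D' $    x ; a $  match 'x'
D' $      ; a $    output D' → ; E D'
; E D' $  ; a $    match ';'
E D' $    a $      output E → a
a D' $    a $      match 'a'
D' $      $        output D' → ε
$         $        accept

The string is accepted.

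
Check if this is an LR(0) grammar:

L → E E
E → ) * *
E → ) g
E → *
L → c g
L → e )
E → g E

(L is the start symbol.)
Yes, the grammar is LR(0)

Augment with L' → L and build the canonical LR(0) collection (I0 = CLOSURE({[L' → . L]}), then GOTO on every symbol after a dot until no new states appear). It has 15 states:
  I0: { [E → . ) * *], [E → . ) g], [E → . *], [E → . g E], [L → . E E], [L → . c g], [L → . e )], [L' → . L] }  — shift
  I1: { [E → ) . * *], [E → ) . g] }  — shift
  I2: { [E → * .] }  — reduce
  I3: { [E → . ) * *], [E → . ) g], [E → . *], [E → . g E], [L → E . E] }  — shift
  I4: { [L' → L .] }  — accept
  I5: { [L → c . g] }  — shift
  I6: { [L → e . )] }  — shift
  I7: { [E → . ) * *], [E → . ) g], [E → . *], [E → . g E], [E → g . E] }  — shift
  I8: { [E → g E .] }  — reduce
  I9: { [L → e ) .] }  — reduce
  I10: { [L → c g .] }  — reduce
  I11: { [L → E E .] }  — reduce
  I12: { [E → ) * . *] }  — shift
  I13: { [E → ) g .] }  — reduce
  I14: { [E → ) * * .] }  — reduce

Every state is either a pure shift/goto state or contains exactly one complete item and nothing to shift — no conflicts. The grammar is LR(0).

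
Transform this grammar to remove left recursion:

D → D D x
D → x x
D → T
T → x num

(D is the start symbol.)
D is directly left-recursive. The standard transformation for
  A → A α₁ | ... | A α_m | β₁ | ... | β_n
is
  A  → β₁ A' | ... | β_n A'
  A' → α₁ A' | ... | α_m A' | ε

D → x x becomes D → x x D'
D → T becomes D → T D'
D → D D x becomes D' → D x D'
Add D' → ε

Productions for other non-terminals are unchanged:
  T → x num

Resulting grammar:
D → x x D'
D → T D'
D' → D x D'
D' → ε
T → x num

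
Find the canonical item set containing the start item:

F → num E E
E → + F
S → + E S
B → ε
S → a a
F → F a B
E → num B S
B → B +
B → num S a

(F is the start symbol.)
First, augment the grammar with F' → F
I₀ = CLOSURE({ [F' → . F] }):
  [F' → . F] has the dot before F: add [F → . num E E], [F → . F a B]
No further items can be added.

I₀ = { [F → . F a B], [F → . num E E], [F' → . F] }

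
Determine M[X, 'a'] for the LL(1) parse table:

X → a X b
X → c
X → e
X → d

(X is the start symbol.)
X → a X b

To find M[X, 'a'], we find productions for X where 'a' is in the predict set (PREDICT(N → α) = (FIRST(α) \ {ε}) ∪ (FOLLOW(N) if α ⇒* ε)).

X → a X b: PREDICT = { 'a' }
  'a' is in predict set, so this production goes in M[X, 'a']
X → c: PREDICT = { 'c' }
X → e: PREDICT = { 'e' }
X → d: PREDICT = { 'd' }

M[X, 'a'] = X → a X b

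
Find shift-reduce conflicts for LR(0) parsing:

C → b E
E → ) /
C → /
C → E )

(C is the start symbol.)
Augment with C' → C and build the canonical LR(0) collection (I0 = CLOSURE({[C' → . C]}), then GOTO on every symbol after a dot until no new states appear). It has 9 states:
  I0: { [C → . /], [C → . E )], [C → . b E], [C' → . C], [E → . ) /] }  — shift
  I1: { [E → ) . /] }  — shift
  I2: { [C → / .] }  — reduce
  I3: { [C' → C .] }  — accept
  I4: { [C → E . )] }  — shift
  I5: { [C → b . E], [E → . ) /] }  — shift
  I6: { [C → b E .] }  — reduce
  I7: { [C → E ) .] }  — reduce
  I8: { [E → ) / .] }  — reduce

No state contains both a complete item and a shift item.

Answer: No shift-reduce conflicts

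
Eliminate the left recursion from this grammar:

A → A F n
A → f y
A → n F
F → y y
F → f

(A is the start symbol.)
A → f y A'
A → n F A'
A' → F n A'
A' → ε
F → y y
F → f

A is directly left-recursive. The standard transformation for
  A → A α₁ | ... | A α_m | β₁ | ... | β_n
is
  A  → β₁ A' | ... | β_n A'
  A' → α₁ A' | ... | α_m A' | ε

A → f y becomes A → f y A'
A → n F becomes A → n F A'
A → A F n becomes A' → F n A'
Add A' → ε

Productions for other non-terminals are unchanged:
  F → y y
  F → f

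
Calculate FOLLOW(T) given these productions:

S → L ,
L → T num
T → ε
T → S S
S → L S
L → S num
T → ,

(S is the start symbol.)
In L → T num: T is followed by num, add FIRST(num) \ {ε} = { 'num' }

Taking the union: FOLLOW(T) = { 'num' }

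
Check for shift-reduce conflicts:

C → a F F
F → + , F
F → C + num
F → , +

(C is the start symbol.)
Augment with C' → C and build the canonical LR(0) collection (I0 = CLOSURE({[C' → . C]}), then GOTO on every symbol after a dot until no new states appear). It has 13 states:
  I0: { [C → . a F F], [C' → . C] }  — shift
  I1: { [C' → C .] }  — accept
  I2: { [C → . a F F], [C → a . F F], [F → . + , F], [F → . , +], [F → . C + num] }  — shift
  I3: { [F → + . , F] }  — shift
  I4: { [F → , . +] }  — shift
  I5: { [F → C . + num] }  — shift
  I6: { [C → . a F F], [C → a F . F], [F → . + , F], [F → . , +], [F → . C + num] }  — shift
  I7: { [C → a F F .] }  — reduce
  I8: { [F → C + . num] }  — shift
  I9: { [F → C + num .] }  — reduce
  I10: { [F → , + .] }  — reduce
  I11: { [C → . a F F], [F → + , . F], [F → . + , F], [F → . , +], [F → . C + num] }  — shift
  I12: { [F → + , F .] }  — reduce

No state contains both a complete item and a shift item.

Answer: No shift-reduce conflicts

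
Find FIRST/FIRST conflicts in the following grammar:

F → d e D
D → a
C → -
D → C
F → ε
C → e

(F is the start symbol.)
No FIRST/FIRST conflicts.

A FIRST/FIRST conflict occurs when two productions N → α and N → β for the same non-terminal have FIRST(α) ∩ FIRST(β) ≠ ∅ (with ε ∈ FIRST of a nullable right-hand side, so two nullable alternatives also conflict).

FIRST sets of the non-terminals at (or reachable through a nullable prefix from) the front of some alternative:
  FIRST(C) = { '-', 'e' }

Productions for F:
  F → d e D: FIRST = { 'd' }
  F → ε: FIRST = { ε }
Productions for D:
  D → a: FIRST = { 'a' }
  D → C: FIRST = { '-', 'e' }
Productions for C:
  C → -: FIRST = { '-' }
  C → e: FIRST = { 'e' }

All alternatives of each non-terminal have pairwise disjoint FIRST sets.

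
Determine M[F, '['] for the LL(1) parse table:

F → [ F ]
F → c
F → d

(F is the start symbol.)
To find M[F, '['], we find productions for F where '[' is in the predict set (PREDICT(N → α) = (FIRST(α) \ {ε}) ∪ (FOLLOW(N) if α ⇒* ε)).

F → [ F ]: PREDICT = { '[' }
  '[' is in predict set, so this production goes in M[F, '[']
F → c: PREDICT = { 'c' }
F → d: PREDICT = { 'd' }

M[F, '['] = F → [ F ]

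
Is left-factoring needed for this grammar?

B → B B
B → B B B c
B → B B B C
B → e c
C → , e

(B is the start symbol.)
Yes, B has productions with common prefix 'B B'

Left-factoring is needed when two productions for the same non-terminal
share a common prefix on the right-hand side.

Productions for B:
  B → B B
  B → B B B c
  B → B B B C
  B → e c

Found common prefix 'B B' in productions for B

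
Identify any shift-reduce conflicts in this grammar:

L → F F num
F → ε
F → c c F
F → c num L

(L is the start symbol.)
A shift-reduce conflict occurs when an LR(0) state has both:
  - a complete (reduce) item [A → α .] (dot at the end), and
  - a shift item [B → β . c γ] (dot before a terminal).

Augment with L' → L and build the canonical LR(0) collection (I0 = CLOSURE({[L' → . L]}), then GOTO on every symbol after a dot until no new states appear). It has 10 states:
  I0: { [F → . c c F], [F → . c num L], [F → .], [L → . F F num], [L' → . L] }  — shift, reduce
  I1: { [F → . c c F], [F → . c num L], [F → .], [L → F . F num] }  — shift, reduce
  I2: { [L' → L .] }  — accept
  I3: { [F → c . c F], [F → c . num L] }  — shift
  I4: { [F → . c c F], [F → . c num L], [F → .], [F → c c . F] }  — shift, reduce
  I5: { [F → . c c F], [F → . c num L], [F → .], [F → c num . L], [L → . F F num] }  — shift, reduce
  I6: { [F → c num L .] }  — reduce
  I7: { [F → c c F .] }  — reduce
  I8: { [L → F F . num] }  — shift
  I9: { [L → F F num .] }  — reduce

I0 contains reduce item [F → .] and shift items [F → . c c F], [F → . c num L] — shift-reduce conflict.
I1 contains reduce item [F → .] and shift items [F → . c c F], [F → . c num L] — shift-reduce conflict.
I4 contains reduce item [F → .] and shift items [F → . c c F], [F → . c num L] — shift-reduce conflict.
I5 contains reduce item [F → .] and shift items [F → . c c F], [F → . c num L] — shift-reduce conflict.

Answer: Yes — I0: [F → .] vs [F → . c c F]; I1: [F → .] vs [F → . c c F]; I4: [F → .] vs [F → . c c F]; I5: [F → .] vs [F → . c c F]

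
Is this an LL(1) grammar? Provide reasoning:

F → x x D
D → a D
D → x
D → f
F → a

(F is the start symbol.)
A grammar is LL(1) if for each non-terminal N with multiple productions, the predict sets of those productions are pairwise disjoint, where PREDICT(N → α) = (FIRST(α) \ {ε}) ∪ (FOLLOW(N) if α ⇒* ε).

For F:
  PREDICT(F → x x D) = { 'x' }
  PREDICT(F → a) = { 'a' }
For D:
  PREDICT(D → a D) = { 'a' }
  PREDICT(D → x) = { 'x' }
  PREDICT(D → f) = { 'f' }

All predict sets are disjoint. The grammar IS LL(1).

Answer: Yes, the grammar is LL(1).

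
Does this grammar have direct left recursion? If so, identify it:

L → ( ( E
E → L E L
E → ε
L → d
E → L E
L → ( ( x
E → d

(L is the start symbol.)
L → ( ( E: starts with '('
E → L E L: starts with L
E → ε: starts with ε
L → d: starts with d
E → L E: starts with L
L → ( ( x: starts with '('
E → d: starts with d

No direct left recursion found.

Answer: No direct left recursion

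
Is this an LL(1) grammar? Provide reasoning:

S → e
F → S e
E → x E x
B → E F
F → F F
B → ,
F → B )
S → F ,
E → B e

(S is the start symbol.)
No. Predict set conflict for S: { 'e' }

Relevant sets:
  FIRST(F) = { ',', 'e', 'x' }
  FIRST(S) = { ',', 'e', 'x' }
  FIRST(B) = { ',', 'x' }
  FIRST(E) = { ',', 'x' }

For S:
  PREDICT(S → e) = { 'e' }
  PREDICT(S → F ',') = { ',', 'e', 'x' }
For F:
  PREDICT(F → S e) = { ',', 'e', 'x' }
  PREDICT(F → F F) = { ',', 'e', 'x' }
  PREDICT(F → B ')') = { ',', 'x' }
For E:
  PREDICT(E → x E x) = { 'x' }
  PREDICT(E → B e) = { ',', 'x' }
For B:
  PREDICT(B → E F) = { ',', 'x' }
  PREDICT(B → ',') = { ',' }

Conflict found: Predict set conflict for S: { 'e' }
The grammar is NOT LL(1).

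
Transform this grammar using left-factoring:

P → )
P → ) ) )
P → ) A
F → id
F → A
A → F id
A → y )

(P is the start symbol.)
P → ) P'
P' → ε
P' → ) )
P' → A
F → id
F → A
A → F id
A → y )

Left-factoring transforms A → αβ₁ | αβ₂ into A → αA' and A' → β₁ | β₂
(α is the longest common prefix among the alternatives). Repeat until
no nonterminal has two alternatives with a common prefix.

Round 1: P has alternatives sharing prefix ')'. Introduce P': P → ) P'
  Add: P' → ε
  Add: P' → ) )
  Add: P' → A

No remaining common prefixes — done.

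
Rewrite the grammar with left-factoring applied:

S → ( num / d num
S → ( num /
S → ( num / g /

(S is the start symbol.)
Left-factoring transforms A → αβ₁ | αβ₂ into A → αA' and A' → β₁ | β₂
(α is the longest common prefix among the alternatives). Repeat until
no nonterminal has two alternatives with a common prefix.

Round 1: S has alternatives sharing prefix '( num /'. Introduce S': S → ( num / S'
  Add: S' → d num
  Add: S' → ε
  Add: S' → g /

No remaining common prefixes — done.

Resulting grammar:
S → ( num / S'
S' → d num
S' → ε
S' → g /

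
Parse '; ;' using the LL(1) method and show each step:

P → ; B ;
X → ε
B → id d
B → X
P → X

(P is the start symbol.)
LL(1) parsing maintains a stack (initially the start symbol over $) and the input. At each step: if the stack top is a terminal, match it against the current input token; if it is a non-terminal N, replace it with the RHS of M[N, lookahead] (the unique production whose predict set contains the lookahead).

Stack is shown with the top on the left.

Stack    Input  Action
----------------------
P $      ; ; $  output P → ; B ;
; B ; $  ; ; $  match ';'
B ; $    ; $    output B → X
X ; $    ; $    output X → ε
; $      ; $    match ';'
$        $      accept

The string is accepted.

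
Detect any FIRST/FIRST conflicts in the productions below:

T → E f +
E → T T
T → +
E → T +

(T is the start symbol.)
A FIRST/FIRST conflict occurs when two productions N → α and N → β for the same non-terminal have FIRST(α) ∩ FIRST(β) ≠ ∅ (with ε ∈ FIRST of a nullable right-hand side, so two nullable alternatives also conflict).

FIRST sets of the non-terminals at (or reachable through a nullable prefix from) the front of some alternative:
  FIRST(E) = { '+' }
  FIRST(T) = { '+' }

Productions for T:
  T → E f +: FIRST = { '+' }
  T → +: FIRST = { '+' }
Productions for E:
  E → T T: FIRST = { '+' }
  E → T +: FIRST = { '+' }

Conflict for T: T → E f + and T → +
  Overlap: { '+' }
Conflict for E: E → T T and E → T +
  Overlap: { '+' }

Answer: Yes. T → E f '+' / T → '+' on { '+' }; E → T T / E → T '+' on { '+' }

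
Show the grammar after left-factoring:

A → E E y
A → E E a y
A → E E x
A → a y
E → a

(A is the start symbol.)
Left-factoring transforms A → αβ₁ | αβ₂ into A → αA' and A' → β₁ | β₂
(α is the longest common prefix among the alternatives). Repeat until
no nonterminal has two alternatives with a common prefix.

Round 1: A has alternatives sharing prefix 'E E'. Introduce A': A → E E A'
  Add: A' → y
  Add: A' → a y
  Add: A' → x

No remaining common prefixes — done.

Resulting grammar:
A → E E A'
A' → y
A' → a y
A' → x
A → a y
E → a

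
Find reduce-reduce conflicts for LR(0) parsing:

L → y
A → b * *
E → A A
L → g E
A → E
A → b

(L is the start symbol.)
Augment with L' → L and build the canonical LR(0) collection (I0 = CLOSURE({[L' → . L]}), then GOTO on every symbol after a dot until no new states appear). It has 11 states:
  I0: { [L → . g E], [L → . y], [L' → . L] }  — shift
  I1: { [L' → L .] }  — accept
  I2: { [A → . E], [A → . b * *], [A → . b], [E → . A A], [L → g . E] }  — shift
  I3: { [L → y .] }  — reduce
  I4: { [A → . E], [A → . b * *], [A → . b], [E → . A A], [E → A . A] }  — shift
  I5: { [A → E .], [L → g E .] }  — 2 reduces
  I6: { [A → b . * *], [A → b .] }  — shift, reduce
  I7: { [A → b * . *] }  — shift
  I8: { [A → b * * .] }  — reduce
  I9: { [A → . E], [A → . b * *], [A → . b], [E → . A A], [E → A . A], [E → A A .] }  — shift, reduce
  I10: { [A → E .] }  — reduce

I5 contains complete items [A → E .], [L → g E .] — reduce-reduce conflict.

Answer: Yes — I5: [A → E .] vs [L → g E .]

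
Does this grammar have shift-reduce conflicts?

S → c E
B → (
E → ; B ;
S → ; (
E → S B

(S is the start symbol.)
No shift-reduce conflicts

Augment with S' → S and build the canonical LR(0) collection (I0 = CLOSURE({[S' → . S]}), then GOTO on every symbol after a dot until no new states appear). It has 13 states:
  I0: { [S → . ; (], [S → . c E], [S' → . S] }  — shift
  I1: { [S → ; . (] }  — shift
  I2: { [S' → S .] }  — accept
  I3: { [E → . ; B ;], [E → . S B], [S → . ; (], [S → . c E], [S → c . E] }  — shift
  I4: { [B → . (], [E → ; . B ;], [S → ; . (] }  — shift
  I5: { [S → c E .] }  — reduce
  I6: { [B → . (], [E → S . B] }  — shift
  I7: { [B → ( .] }  — reduce
  I8: { [E → S B .] }  — reduce
  I9: { [B → ( .], [S → ; ( .] }  — 2 reduces
  I10: { [E → ; B . ;] }  — shift
  I11: { [E → ; B ; .] }  — reduce
  I12: { [S → ; ( .] }  — reduce

No state contains both a complete item and a shift item.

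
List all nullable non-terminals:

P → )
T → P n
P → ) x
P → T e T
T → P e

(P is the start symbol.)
A non-terminal is nullable if it can derive ε (the empty string): either it has an ε-production, or it has a production whose right-hand side consists entirely of nullable non-terminals.

There are no ε-productions, so no non-terminal can derive ε.
No non-terminals are nullable.

Answer: None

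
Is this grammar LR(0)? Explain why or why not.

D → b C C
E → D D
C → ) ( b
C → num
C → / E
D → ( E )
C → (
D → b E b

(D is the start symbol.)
A grammar is LR(0) if no state in the canonical LR(0) collection has:
  - both a shift item (dot before a terminal) and a complete item (shift-reduce conflict), or
  - two or more complete items (reduce-reduce conflict; the accept item [D' → D .] counts as a complete item here).

Augment with D' → D and build the canonical LR(0) collection (I0 = CLOSURE({[D' → . D]}), then GOTO on every symbol after a dot until no new states appear). It has 20 states:
  I0: { [D → . ( E )], [D → . b C C], [D → . b E b], [D' → . D] }  — shift
  I1: { [D → ( . E )], [D → . ( E )], [D → . b C C], [D → . b E b], [E → . D D] }  — shift
  I2: { [D' → D .] }  — accept
  I3: { [C → . (], [C → . ) ( b], [C → . / E], [C → . num], [D → . ( E )], [D → . b C C], [D → . b E b], [D → b . C C], [D → b . E b], [E → . D D] }  — shift
  I4: { [C → ( .], [D → ( . E )], [D → . ( E )], [D → . b C C], [D → . b E b], [E → . D D] }  — shift, reduce
  I5: { [C → ) . ( b] }  — shift
  I6: { [C → / . E], [D → . ( E )], [D → . b C C], [D → . b E b], [E → . D D] }  — shift
  I7: { [C → . (], [C → . ) ( b], [C → . / E], [C → . num], [D → b C . C] }  — shift
  I8: { [D → . ( E )], [D → . b C C], [D → . b E b], [E → D . D] }  — shift
  I9: { [D → b E . b] }  — shift
  I10: { [C → num .] }  — reduce
  I11: { [D → b E b .] }  — reduce
  I12: { [E → D D .] }  — reduce
  I13: { [C → ( .] }  — reduce
  I14: { [D → b C C .] }  — reduce
  I15: { [C → / E .] }  — reduce
  I16: { [C → ) ( . b] }  — shift
  I17: { [C → ) ( b .] }  — reduce
  I18: { [D → ( E . )] }  — shift
  I19: { [D → ( E ) .] }  — reduce

Conflict in state I4:
  Shift-reduce conflict between [C → ( .] and [D → . ( E )]
So the grammar is NOT LR(0).

Answer: No. Shift-reduce conflict between [C → ( .] and [D → . ( E )]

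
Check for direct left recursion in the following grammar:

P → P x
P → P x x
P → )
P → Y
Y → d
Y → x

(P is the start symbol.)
Direct left recursion occurs when N → N α for some non-terminal N (the right-hand side begins with the left-hand side itself).

P → P x: LEFT RECURSIVE (starts with P)
P → P x x: LEFT RECURSIVE (starts with P)
P → ): starts with ')'
P → Y: starts with Y
Y → d: starts with d
Y → x: starts with x

The grammar has direct left recursion on: P.

Answer: Yes, P is left-recursive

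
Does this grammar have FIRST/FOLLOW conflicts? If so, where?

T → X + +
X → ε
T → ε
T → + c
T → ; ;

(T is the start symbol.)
No FIRST/FOLLOW conflicts.

A FIRST/FOLLOW conflict occurs when a non-terminal N has a nullable alternative N → β (β ⇒* ε) and another alternative N → α with FIRST(α) ∩ FOLLOW(N) ≠ ∅: on such a lookahead the parser cannot decide between expanding α and letting N vanish via β.

Nullable non-terminals: T, X.
FIRST sets used below: FIRST(X) = { ε }

T: nullable alternative(s) T → ε; FOLLOW(T) = { $ }
  T → X + +: FIRST \ {ε} = { '+' } — disjoint from FOLLOW(T)
  T → ε: FIRST \ {ε} = { } — this is the only nullable alternative, skip
  T → + c: FIRST \ {ε} = { '+' } — disjoint from FOLLOW(T)
  T → ; ;: FIRST \ {ε} = { ';' } — disjoint from FOLLOW(T)
X has a nullable alternative but only one production, so nothing to check.

No FIRST/FOLLOW conflicts found.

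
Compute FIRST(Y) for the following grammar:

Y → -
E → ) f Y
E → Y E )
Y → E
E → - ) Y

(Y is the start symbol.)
{ ')', '-' }

FIRST sets of the other non-terminals involved (by the same procedure, iterated to a fixed point):
  FIRST(E) = { ')', '-' }

From Y → -:
  - '-' is a terminal: add '-' and stop
From Y → E:
  - E is a non-terminal: add FIRST(E) \ {ε} = { ')', '-' }
    E is not nullable, so stop

Collecting: FIRST(Y) = { ')', '-' }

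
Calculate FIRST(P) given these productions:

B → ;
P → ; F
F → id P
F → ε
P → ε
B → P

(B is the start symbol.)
To compute FIRST(P), examine every production with P on the left-hand side, reading each right-hand side left to right until a non-nullable symbol is reached.

From P → ; F:
  - ';' is a terminal: add ';' and stop
From P → ε:
  - ε-production, so ε ∈ FIRST(P)

Collecting: FIRST(P) = { ';', ε }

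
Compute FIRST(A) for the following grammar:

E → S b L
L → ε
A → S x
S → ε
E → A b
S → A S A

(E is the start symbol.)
FIRST sets of the other non-terminals involved (by the same procedure, iterated to a fixed point):
  FIRST(S) = { 'x', ε }

From A → S x:
  - S is a non-terminal: add FIRST(S) \ {ε} = { 'x' }
    S is nullable, so continue to the next symbol
  - x is a terminal: add 'x' and stop

Collecting: FIRST(A) = { 'x' }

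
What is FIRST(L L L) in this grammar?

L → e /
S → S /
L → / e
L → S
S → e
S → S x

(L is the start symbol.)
{ '/', 'e' }

FIRST sets of the non-terminals involved (from the grammar, by fixed-point iteration):
  FIRST(L) = { '/', 'e' }

To compute FIRST(L L L), process the symbols left to right:
Symbol L is a non-terminal. Add FIRST(L) \ {ε} = { '/', 'e' }
L is not nullable (ε ∉ FIRST(L)), so stop here.
FIRST(L L L) = { '/', 'e' }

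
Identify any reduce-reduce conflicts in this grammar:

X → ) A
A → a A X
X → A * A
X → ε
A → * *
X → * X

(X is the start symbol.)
A reduce-reduce conflict occurs when an LR(0) state has two complete items [A → α .] and [B → β .] — both call for a reduction, and with no lookahead the parser cannot choose between them.

Augment with X' → X and build the canonical LR(0) collection (I0 = CLOSURE({[X' → . X]}), then GOTO on every symbol after a dot until no new states appear). It has 15 states:
  I0: { [A → . * *], [A → . a A X], [X → . ) A], [X → . * X], [X → . A * A], [X → .], [X' → . X] }  — shift, reduce
  I1: { [A → . * *], [A → . a A X], [X → ) . A] }  — shift
  I2: { [A → * . *], [A → . * *], [A → . a A X], [X → * . X], [X → . ) A], [X → . * X], [X → . A * A], [X → .] }  — shift, reduce
  I3: { [X → A . * A] }  — shift
  I4: { [X' → X .] }  — accept
  I5: { [A → . * *], [A → . a A X], [A → a . A X] }  — shift
  I6: { [A → * . *] }  — shift
  I7: { [A → . * *], [A → . a A X], [A → a A . X], [X → . ) A], [X → . * X], [X → . A * A], [X → .] }  — shift, reduce
  I8: { [A → a A X .] }  — reduce
  I9: { [A → * * .] }  — reduce
  I10: { [A → . * *], [A → . a A X], [X → A * . A] }  — shift
  I11: { [X → A * A .] }  — reduce
  I12: { [A → * * .], [A → * . *], [A → . * *], [A → . a A X], [X → * . X], [X → . ) A], [X → . * X], [X → . A * A], [X → .] }  — shift, 2 reduces
  I13: { [X → * X .] }  — reduce
  I14: { [X → ) A .] }  — reduce

I12 contains complete items [A → * * .], [X → .] — reduce-reduce conflict.

Answer: Yes — I12: [A → * * .] vs [X → .]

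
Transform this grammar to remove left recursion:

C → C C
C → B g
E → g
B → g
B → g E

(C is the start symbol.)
C is directly left-recursive. The standard transformation for
  A → A α₁ | ... | A α_m | β₁ | ... | β_n
is
  A  → β₁ A' | ... | β_n A'
  A' → α₁ A' | ... | α_m A' | ε

C → B g becomes C → B g C'
C → C C becomes C' → C C'
Add C' → ε

Productions for other non-terminals are unchanged:
  E → g
  B → g
  B → g E

Resulting grammar:
C → B g C'
C' → C C'
C' → ε
E → g
B → g
B → g E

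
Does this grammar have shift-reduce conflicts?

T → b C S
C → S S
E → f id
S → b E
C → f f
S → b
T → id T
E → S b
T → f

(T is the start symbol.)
Yes — I8: [S → b .] vs [E → . f id]

A shift-reduce conflict occurs when an LR(0) state has both:
  - a complete (reduce) item [A → α .] (dot at the end), and
  - a shift item [B → β . c γ] (dot before a terminal).

Augment with T' → T and build the canonical LR(0) collection (I0 = CLOSURE({[T' → . T]}), then GOTO on every symbol after a dot until no new states appear). It has 18 states:
  I0: { [T → . b C S], [T → . f], [T → . id T], [T' → . T] }  — shift
  I1: { [T' → T .] }  — accept
  I2: { [C → . S S], [C → . f f], [S → . b E], [S → . b], [T → b . C S] }  — shift
  I3: { [T → f .] }  — reduce
  I4: { [T → . b C S], [T → . f], [T → . id T], [T → id . T] }  — shift
  I5: { [T → id T .] }  — reduce
  I6: { [S → . b E], [S → . b], [T → b C . S] }  — shift
  I7: { [C → S . S], [S → . b E], [S → . b] }  — shift
  I8: { [E → . S b], [E → . f id], [S → . b E], [S → . b], [S → b . E], [S → b .] }  — shift, reduce
  I9: { [C → f . f] }  — shift
  I10: { [C → f f .] }  — reduce
  I11: { [S → b E .] }  — reduce
  I12: { [E → S . b] }  — shift
  I13: { [E → f . id] }  — shift
  I14: { [E → f id .] }  — reduce
  I15: { [E → S b .] }  — reduce
  I16: { [C → S S .] }  — reduce
  I17: { [T → b C S .] }  — reduce

I8 contains reduce item [S → b .] and shift items [E → . f id], [S → . b], [S → . b E] — shift-reduce conflict.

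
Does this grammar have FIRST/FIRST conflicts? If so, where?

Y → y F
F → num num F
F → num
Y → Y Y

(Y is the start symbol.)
A FIRST/FIRST conflict occurs when two productions N → α and N → β for the same non-terminal have FIRST(α) ∩ FIRST(β) ≠ ∅ (with ε ∈ FIRST of a nullable right-hand side, so two nullable alternatives also conflict).

FIRST sets of the non-terminals at (or reachable through a nullable prefix from) the front of some alternative:
  FIRST(Y) = { 'y' }

Productions for Y:
  Y → y F: FIRST = { 'y' }
  Y → Y Y: FIRST = { 'y' }
Productions for F:
  F → num num F: FIRST = { 'num' }
  F → num: FIRST = { 'num' }

Conflict for Y: Y → y F and Y → Y Y
  Overlap: { 'y' }
Conflict for F: F → num num F and F → num
  Overlap: { 'num' }

Answer: Yes. Y → y F / Y → Y Y on { 'y' }; F → num num F / F → num on { 'num' }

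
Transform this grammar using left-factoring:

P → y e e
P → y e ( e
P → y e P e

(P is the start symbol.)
Left-factoring transforms A → αβ₁ | αβ₂ into A → αA' and A' → β₁ | β₂
(α is the longest common prefix among the alternatives). Repeat until
no nonterminal has two alternatives with a common prefix.

Round 1: P has alternatives sharing prefix 'y e'. Introduce P': P → y e P'
  Add: P' → e
  Add: P' → ( e
  Add: P' → P e

No remaining common prefixes — done.

Resulting grammar:
P → y e P'
P' → e
P' → ( e
P' → P e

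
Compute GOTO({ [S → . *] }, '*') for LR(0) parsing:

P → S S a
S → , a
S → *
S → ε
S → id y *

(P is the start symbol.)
GOTO(I, '*') = CLOSURE({ [A → αX.β] : [A → α.Xβ] ∈ I, X = '*' })

Items with dot before '*', with the dot advanced:
  [S → . *] → [S → * .]
Closure adds nothing (no advanced item has the dot before a non-terminal).

GOTO = { [S → * .] }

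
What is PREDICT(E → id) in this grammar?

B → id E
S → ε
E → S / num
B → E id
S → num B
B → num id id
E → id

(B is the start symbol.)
{ 'id' }

PREDICT(E → id) = (FIRST(RHS) \ {ε}) ∪ (FOLLOW(E) if ε ∈ FIRST(RHS), i.e. RHS ⇒* ε)
FIRST(id) = { 'id' }
ε ∉ FIRST(id), so FOLLOW(E) is not added.
PREDICT(E → id) = { 'id' }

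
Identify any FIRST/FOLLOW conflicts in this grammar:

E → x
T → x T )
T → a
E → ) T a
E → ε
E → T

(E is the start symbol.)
A FIRST/FOLLOW conflict occurs when a non-terminal N has a nullable alternative N → β (β ⇒* ε) and another alternative N → α with FIRST(α) ∩ FOLLOW(N) ≠ ∅: on such a lookahead the parser cannot decide between expanding α and letting N vanish via β.

Nullable non-terminals: E.
FIRST sets used below: FIRST(T) = { 'a', 'x' }

E: nullable alternative(s) E → ε; FOLLOW(E) = { $ }
  E → x: FIRST \ {ε} = { 'x' } — disjoint from FOLLOW(E)
  E → ) T a: FIRST \ {ε} = { ')' } — disjoint from FOLLOW(E)
  E → ε: FIRST \ {ε} = { } — this is the only nullable alternative, skip
  E → T: FIRST \ {ε} = { 'a', 'x' } — disjoint from FOLLOW(E)

T has no nullable alternative, so no FIRST/FOLLOW check is needed there.

No FIRST/FOLLOW conflicts found.

Answer: No FIRST/FOLLOW conflicts.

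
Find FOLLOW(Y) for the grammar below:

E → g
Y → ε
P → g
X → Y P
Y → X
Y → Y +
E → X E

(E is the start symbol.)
To compute FOLLOW(Y), find every occurrence of Y on a right-hand side N → α Y β: add FIRST(β) \ {ε}, and if β is empty or nullable also add FOLLOW(N). Iterate to a fixed point.

In X → Y P: Y is followed by P, add FIRST(P) \ {ε} = { 'g' }
In Y → Y +: Y is followed by '+', add FIRST('+') \ {ε} = { '+' }

Taking the union: FOLLOW(Y) = { '+', 'g' }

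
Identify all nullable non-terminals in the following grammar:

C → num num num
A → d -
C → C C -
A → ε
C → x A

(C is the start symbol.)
A non-terminal is nullable if it can derive ε (the empty string): either it has an ε-production, or it has a production whose right-hand side consists entirely of nullable non-terminals.

ε-productions: A → ε
So A is immediately nullable.
No further non-terminal can be added: every production for the remaining non-terminals contains a terminal or a non-nullable non-terminal.
Nullable = { 'A' }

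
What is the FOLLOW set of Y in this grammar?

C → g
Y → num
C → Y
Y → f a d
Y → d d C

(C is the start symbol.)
{ $ }

To compute FOLLOW(Y), find every occurrence of Y on a right-hand side N → α Y β: add FIRST(β) \ {ε}, and if β is empty or nullable also add FOLLOW(N). Iterate to a fixed point.

In C → Y: Y is at the end, add FOLLOW(C)

The FOLLOW sets referred to above (computed the same way, to a fixed point):
  FOLLOW(C) = { $ }

Taking the union: FOLLOW(Y) = { $ }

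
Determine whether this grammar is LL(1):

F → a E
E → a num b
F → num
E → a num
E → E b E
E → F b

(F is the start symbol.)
A grammar is LL(1) if for each non-terminal N with multiple productions, the predict sets of those productions are pairwise disjoint, where PREDICT(N → α) = (FIRST(α) \ {ε}) ∪ (FOLLOW(N) if α ⇒* ε).

Relevant sets:
  FIRST(E) = { 'a', 'num' }
  FIRST(F) = { 'a', 'num' }

For F:
  PREDICT(F → a E) = { 'a' }
  PREDICT(F → num) = { 'num' }
For E:
  PREDICT(E → a num b) = { 'a' }
  PREDICT(E → a num) = { 'a' }
  PREDICT(E → E b E) = { 'a', 'num' }
  PREDICT(E → F b) = { 'a', 'num' }

Conflict found: Predict set conflict for E: { 'a' }
The grammar is NOT LL(1).

Answer: No. Predict set conflict for E: { 'a' }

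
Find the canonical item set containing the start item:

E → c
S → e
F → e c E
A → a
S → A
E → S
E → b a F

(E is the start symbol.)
First, augment the grammar with E' → E
I₀ = CLOSURE({ [E' → . E] }):
  [E' → . E] has the dot before E: add [E → . c], [E → . S], [E → . b a F]
  [E → . S] has the dot before S: add [S → . e], [S → . A]
  [S → . A] has the dot before A: add [A → . a]
No further items can be added.

I₀ = { [A → . a], [E → . S], [E → . b a F], [E → . c], [E' → . E], [S → . A], [S → . e] }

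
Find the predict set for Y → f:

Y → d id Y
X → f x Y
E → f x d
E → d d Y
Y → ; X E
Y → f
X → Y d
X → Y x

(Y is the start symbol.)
PREDICT(Y → f) = (FIRST(RHS) \ {ε}) ∪ (FOLLOW(Y) if ε ∈ FIRST(RHS), i.e. RHS ⇒* ε)
FIRST(f) = { 'f' }
ε ∉ FIRST(f), so FOLLOW(Y) is not added.
PREDICT(Y → f) = { 'f' }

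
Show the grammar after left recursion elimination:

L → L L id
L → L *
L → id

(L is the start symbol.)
L is directly left-recursive. The standard transformation for
  A → A α₁ | ... | A α_m | β₁ | ... | β_n
is
  A  → β₁ A' | ... | β_n A'
  A' → α₁ A' | ... | α_m A' | ε

L → id becomes L → id L'
L → L L id becomes L' → L id L'
L → L * becomes L' → * L'
Add L' → ε

Resulting grammar:
L → id L'
L' → L id L'
L' → * L'
L' → ε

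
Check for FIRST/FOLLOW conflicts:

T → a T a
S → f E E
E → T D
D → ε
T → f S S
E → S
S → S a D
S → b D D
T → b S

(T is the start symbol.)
Nullable non-terminals: D.
D has a nullable alternative but only one production, so nothing to check.

E, S, T have no nullable alternative, so no FIRST/FOLLOW check is needed there.

No FIRST/FOLLOW conflicts found.

Answer: No FIRST/FOLLOW conflicts.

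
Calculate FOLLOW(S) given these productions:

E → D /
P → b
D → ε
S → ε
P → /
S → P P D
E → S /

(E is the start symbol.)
To compute FOLLOW(S), find every occurrence of S on a right-hand side N → α S β: add FIRST(β) \ {ε}, and if β is empty or nullable also add FOLLOW(N). Iterate to a fixed point.

In E → S /: S is followed by '/', add FIRST('/') \ {ε} = { '/' }

Taking the union: FOLLOW(S) = { '/' }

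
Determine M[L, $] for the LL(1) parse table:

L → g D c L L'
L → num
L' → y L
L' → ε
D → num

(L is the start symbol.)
To find M[L, $], we find productions for L where $ is in the predict set (PREDICT(N → α) = (FIRST(α) \ {ε}) ∪ (FOLLOW(N) if α ⇒* ε)).

L → g D c L L': PREDICT = { 'g' }
L → num: PREDICT = { 'num' }

M[L, $] is empty (no production applies)

Answer: Empty (error entry)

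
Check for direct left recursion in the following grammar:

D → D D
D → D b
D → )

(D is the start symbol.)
Yes, D is left-recursive

Direct left recursion occurs when N → N α for some non-terminal N (the right-hand side begins with the left-hand side itself).

D → D D: LEFT RECURSIVE (starts with D)
D → D b: LEFT RECURSIVE (starts with D)
D → ): starts with ')'

The grammar has direct left recursion on: D.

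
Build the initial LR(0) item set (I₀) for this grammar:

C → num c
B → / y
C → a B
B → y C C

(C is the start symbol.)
First, augment the grammar with C' → C
I₀ = CLOSURE({ [C' → . C] }):
  [C' → . C] has the dot before C: add [C → . num c], [C → . a B]
No further items can be added.

I₀ = { [C → . a B], [C → . num c], [C' → . C] }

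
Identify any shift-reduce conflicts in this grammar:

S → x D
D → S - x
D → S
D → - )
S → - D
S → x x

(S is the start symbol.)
Yes — I6: [D → S .] vs [D → S . - x]; I7: [S → x x .] vs [D → . - )]

A shift-reduce conflict occurs when an LR(0) state has both:
  - a complete (reduce) item [A → α .] (dot at the end), and
  - a shift item [B → β . c γ] (dot before a terminal).

Augment with S' → S and build the canonical LR(0) collection (I0 = CLOSURE({[S' → . S]}), then GOTO on every symbol after a dot until no new states appear). It has 12 states:
  I0: { [S → . - D], [S → . x D], [S → . x x], [S' → . S] }  — shift
  I1: { [D → . - )], [D → . S - x], [D → . S], [S → - . D], [S → . - D], [S → . x D], [S → . x x] }  — shift
  I2: { [S' → S .] }  — accept
  I3: { [D → . - )], [D → . S - x], [D → . S], [S → . - D], [S → . x D], [S → . x x], [S → x . D], [S → x . x] }  — shift
  I4: { [D → - . )], [D → . - )], [D → . S - x], [D → . S], [S → - . D], [S → . - D], [S → . x D], [S → . x x] }  — shift
  I5: { [S → x D .] }  — reduce
  I6: { [D → S . - x], [D → S .] }  — shift, reduce
  I7: { [D → . - )], [D → . S - x], [D → . S], [S → . - D], [S → . x D], [S → . x x], [S → x . D], [S → x . x], [S → x x .] }  — shift, reduce
  I8: { [D → S - . x] }  — shift
  I9: { [D → S - x .] }  — reduce
  I10: { [D → - ) .] }  — reduce
  I11: { [S → - D .] }  — reduce

I6 contains reduce item [D → S .] and shift item [D → S . - x] — shift-reduce conflict.
I7 contains reduce item [S → x x .] and shift items [D → . - )], [S → . - D], [S → . x D], [S → . x x], [S → x . x] — shift-reduce conflict.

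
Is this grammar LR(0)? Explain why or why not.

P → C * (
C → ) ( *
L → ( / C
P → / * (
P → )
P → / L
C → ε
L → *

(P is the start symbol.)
Augment with P' → P and build the canonical LR(0) collection (I0 = CLOSURE({[P' → . P]}), then GOTO on every symbol after a dot until no new states appear). It has 16 states:
  I0: { [C → . ) ( *], [C → .], [P → . )], [P → . / * (], [P → . / L], [P → . C * (], [P' → . P] }  — shift, reduce
  I1: { [C → ) . ( *], [P → ) .] }  — shift, reduce
  I2: { [L → . ( / C], [L → . *], [P → / . * (], [P → / . L] }  — shift
  I3: { [P → C . * (] }  — shift
  I4: { [P' → P .] }  — accept
  I5: { [P → C * . (] }  — shift
  I6: { [P → C * ( .] }  — reduce
  I7: { [L → ( . / C] }  — shift
  I8: { [L → * .], [P → / * . (] }  — shift, reduce
  I9: { [P → / L .] }  — reduce
  I10: { [P → / * ( .] }  — reduce
  I11: { [C → . ) ( *], [C → .], [L → ( / . C] }  — shift, reduce
  I12: { [C → ) . ( *] }  — shift
  I13: { [L → ( / C .] }  — reduce
  I14: { [C → ) ( . *] }  — shift
  I15: { [C → ) ( * .] }  — reduce

Conflict in state I0:
  Shift-reduce conflict between [C → .] and [C → . ) ( *]
So the grammar is NOT LR(0).

Answer: No. Shift-reduce conflict between [C → .] and [C → . ) ( *]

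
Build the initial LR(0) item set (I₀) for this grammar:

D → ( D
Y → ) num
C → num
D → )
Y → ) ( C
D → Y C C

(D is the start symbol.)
First, augment the grammar with D' → D
I₀ = CLOSURE({ [D' → . D] }):
  [D' → . D] has the dot before D: add [D → . ( D], [D → . )], [D → . Y C C]
  [D → . Y C C] has the dot before Y: add [Y → . ) num], [Y → . ) ( C]
No further items can be added.

I₀ = { [D → . ( D], [D → . )], [D → . Y C C], [D' → . D], [Y → . ) ( C], [Y → . ) num] }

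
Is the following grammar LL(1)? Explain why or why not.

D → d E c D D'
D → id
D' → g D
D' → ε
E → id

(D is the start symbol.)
A grammar is LL(1) if for each non-terminal N with multiple productions, the predict sets of those productions are pairwise disjoint, where PREDICT(N → α) = (FIRST(α) \ {ε}) ∪ (FOLLOW(N) if α ⇒* ε).

Relevant sets:
  FOLLOW(D') = { $, 'g' }

For D:
  PREDICT(D → d E c D D') = { 'd' }
  PREDICT(D → id) = { 'id' }
For D':
  PREDICT(D' → g D) = { 'g' }
  PREDICT(D' → ε) = { $, 'g' }
E has a single production, so nothing to check there.

Conflict found: Predict set conflict for D': { 'g' }
The grammar is NOT LL(1).

Answer: No. Predict set conflict for D': { 'g' }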